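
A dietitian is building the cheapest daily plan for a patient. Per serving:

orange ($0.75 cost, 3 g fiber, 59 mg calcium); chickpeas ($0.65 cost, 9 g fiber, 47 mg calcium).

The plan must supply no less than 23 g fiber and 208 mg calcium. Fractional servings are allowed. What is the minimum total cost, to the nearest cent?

$2.74

Check every corner: each single food scaled to meet both minima, and each pair solved so both constraints bind.
orange only: max(23/3, 208/59) = 7.667 servings → $5.75.
chickpeas only: max(23/9, 208/47) = 4.426 servings → $2.88.
orange + chickpeas with both tight: 2.028 servings and 1.879 servings → $2.74.
So the least-cost plan costs $2.74.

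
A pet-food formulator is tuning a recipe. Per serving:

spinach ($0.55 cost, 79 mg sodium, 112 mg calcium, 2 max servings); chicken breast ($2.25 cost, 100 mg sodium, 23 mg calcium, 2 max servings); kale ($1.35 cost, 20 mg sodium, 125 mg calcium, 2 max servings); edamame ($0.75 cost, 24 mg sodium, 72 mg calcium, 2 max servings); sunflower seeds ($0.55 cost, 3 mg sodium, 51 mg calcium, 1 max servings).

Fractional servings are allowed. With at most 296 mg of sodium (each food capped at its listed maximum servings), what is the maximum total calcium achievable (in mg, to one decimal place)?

679.8 mg

Calcium per mg sodium: sunflower seeds 17, kale 6.25, edamame 3, spinach 1.418, chicken breast 0.23.
Take 1 serving of sunflower seeds: uses 3 mg sodium, +51.0 mg calcium (running total 51.0 mg).
Take 2 servings of kale: uses 40 mg sodium, +250.0 mg calcium (running total 301.0 mg).
Take 2 servings of edamame: uses 48 mg sodium, +144.0 mg calcium (running total 445.0 mg).
Take 2 servings of spinach: uses 158 mg sodium, +224.0 mg calcium (running total 669.0 mg).
Take 0.47 servings of chicken breast: uses 47 mg sodium, +10.8 mg calcium (running total 679.8 mg).
Greedy by best ratio exhausts the sodium allowance optimally: 679.8 mg.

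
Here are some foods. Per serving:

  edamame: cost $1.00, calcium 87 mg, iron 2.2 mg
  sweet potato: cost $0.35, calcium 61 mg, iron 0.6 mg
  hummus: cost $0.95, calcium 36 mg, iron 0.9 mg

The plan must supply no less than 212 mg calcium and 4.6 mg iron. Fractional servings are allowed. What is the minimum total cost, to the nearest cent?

$2.15

Minimising a linear cost over {calcium ≥ 212, iron ≥ 4.6, servings ≥ 0} — the optimum is at a vertex, using one or two foods.
edamame only: max(212/87, 4.6/2.2) = 2.437 servings → $2.44.
sweet potato only: max(212/61, 4.6/0.6) = 7.667 servings → $2.68.
hummus only: max(212/36, 4.6/0.9) = 5.889 servings → $5.59.
edamame + sweet potato with both tight: 1.871 servings and 0.8073 servings → $2.15.
edamame + hummus with both targets exact would need a negative amount; discard.
sweet potato + hummus with both tight: 0.7568 servings and 4.607 servings → $4.64.
Cheapest feasible corner: $2.15.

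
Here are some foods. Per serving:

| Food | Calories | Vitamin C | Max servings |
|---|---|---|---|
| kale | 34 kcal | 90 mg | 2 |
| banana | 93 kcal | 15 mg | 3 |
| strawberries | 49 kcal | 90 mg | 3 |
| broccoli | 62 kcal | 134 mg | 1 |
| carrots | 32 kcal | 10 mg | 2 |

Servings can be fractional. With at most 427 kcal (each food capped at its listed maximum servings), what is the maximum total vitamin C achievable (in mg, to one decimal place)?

Vitamin C per kcal: kale 2.647, broccoli 2.161, strawberries 1.837, carrots 0.3125, banana 0.1613.
Take 2 servings of kale: uses 68 kcal, +180.0 mg vitamin C (running total 180.0 mg).
Take 1 serving of broccoli: uses 62 kcal, +134.0 mg vitamin C (running total 314.0 mg).
Take 3 servings of strawberries: uses 147 kcal, +270.0 mg vitamin C (running total 584.0 mg).
Take 2 servings of carrots: uses 64 kcal, +20.0 mg vitamin C (running total 604.0 mg).
Take 0.9247 servings of banana: uses 86 kcal, +13.9 mg vitamin C (running total 617.9 mg).
Greedy by best ratio exhausts the calories allowance optimally: 617.9 mg.

617.9 mg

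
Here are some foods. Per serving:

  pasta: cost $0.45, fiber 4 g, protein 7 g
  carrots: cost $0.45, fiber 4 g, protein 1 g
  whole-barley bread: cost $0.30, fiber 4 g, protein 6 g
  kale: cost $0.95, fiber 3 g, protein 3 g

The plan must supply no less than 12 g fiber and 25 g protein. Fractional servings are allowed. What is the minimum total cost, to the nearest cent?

$1.25

pasta only: max(12/4, 25/7) = 3.571 servings → $1.61.
carrots only: max(12/4, 25/1) = 25 servings → $11.25.
whole-barley bread only: max(12/4, 25/6) = 4.167 servings → $1.25.
kale only: max(12/3, 25/3) = 8.333 servings → $7.92.
pasta + carrots with both targets exact would need a negative amount; discard.
pasta + whole-barley bread: the both-tight solution has a negative serving — not a feasible corner.
pasta + kale: intersection lies outside the first quadrant.
carrots + whole-barley bread: intersection lies outside the first quadrant.
carrots + kale: intersection lies outside the first quadrant.
whole-barley bread + kale with both targets exact would need a negative amount; discard.
So the least-cost plan costs $1.25.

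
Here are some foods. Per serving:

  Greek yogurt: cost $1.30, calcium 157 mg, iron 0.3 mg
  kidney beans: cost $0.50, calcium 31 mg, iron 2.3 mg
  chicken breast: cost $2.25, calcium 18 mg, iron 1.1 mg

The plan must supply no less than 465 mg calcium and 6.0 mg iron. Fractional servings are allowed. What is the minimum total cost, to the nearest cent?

Minimising a linear cost over {calcium ≥ 465, iron ≥ 6.0, servings ≥ 0} — the optimum is at a vertex, using one or two foods.
Greek yogurt only: max(465/157, 6.0/0.3) = 20 servings → $26.00.
kidney beans only: max(465/31, 6.0/2.3) = 15 servings → $7.50.
chicken breast only: max(465/18, 6.0/1.1) = 25.83 servings → $58.12.
Greek yogurt + kidney beans with both tight: 2.511 servings and 2.281 servings → $4.41.
Greek yogurt + chicken breast with both tight: 2.412 servings and 4.797 servings → $13.93.
kidney beans + chicken breast: intersection lies outside the first quadrant.
Cheapest feasible corner: $4.41.

$4.41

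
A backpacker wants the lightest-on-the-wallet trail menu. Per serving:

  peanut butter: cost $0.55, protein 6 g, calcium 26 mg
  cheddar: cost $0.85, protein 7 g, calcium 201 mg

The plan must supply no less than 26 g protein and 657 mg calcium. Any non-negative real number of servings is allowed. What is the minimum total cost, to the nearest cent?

$3.05

A basic optimal solution has at most two foods positive. Try each food alone and each pair with both targets met exactly.
peanut butter only: max(26/6, 657/26) = 25.27 servings → $13.90.
cheddar only: max(26/7, 657/201) = 3.714 servings → $3.16.
peanut butter + cheddar with both tight: 0.6123 servings and 3.189 servings → $3.05.
So the least-cost plan costs $3.05.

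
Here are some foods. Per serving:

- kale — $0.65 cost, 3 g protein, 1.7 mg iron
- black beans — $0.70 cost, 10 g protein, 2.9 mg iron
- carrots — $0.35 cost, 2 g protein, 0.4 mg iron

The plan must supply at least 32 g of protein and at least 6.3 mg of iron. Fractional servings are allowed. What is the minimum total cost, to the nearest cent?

$2.24

Check every corner: each single food scaled to meet both minima, and each pair solved so both constraints bind.
kale only: max(32/3, 6.3/1.7) = 10.67 servings → $6.93.
black beans only: max(32/10, 6.3/2.9) = 3.2 servings → $2.24.
carrots only: max(32/2, 6.3/0.4) = 16 servings → $5.60.
kale + black beans with both targets exact would need a negative amount; discard.
kale + carrots: the both-tight solution has a negative serving — not a feasible corner.
black beans + carrots with both targets exact would need a negative amount; discard.
So the least-cost plan costs $2.24.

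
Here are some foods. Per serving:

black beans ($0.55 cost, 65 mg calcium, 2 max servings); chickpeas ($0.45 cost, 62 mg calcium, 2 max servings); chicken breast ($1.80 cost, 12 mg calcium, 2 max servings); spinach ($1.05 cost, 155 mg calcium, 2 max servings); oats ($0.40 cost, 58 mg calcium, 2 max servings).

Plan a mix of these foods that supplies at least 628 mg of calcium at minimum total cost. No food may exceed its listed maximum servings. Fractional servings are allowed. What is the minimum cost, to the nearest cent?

$4.46

Cost per mg of calcium: spinach $0.0068, oats $0.0069, chickpeas $0.0073, black beans $0.0085, chicken breast $0.1500.
Take 2 servings of spinach: +310.0 mg calcium for $2.10 (total $2.10, still need 318.0 mg).
Take 2 servings of oats: +116.0 mg calcium for $0.80 (total $2.90, still need 202.0 mg).
Take 2 servings of chickpeas: +124.0 mg calcium for $0.90 (total $3.80, still need 78.0 mg).
Take 1.2 servings of black beans: +78.0 mg calcium for $0.66 (total $4.46, still need 0.0 mg).
Filling from the cheapest source first is optimal under one linear minimum: $4.46.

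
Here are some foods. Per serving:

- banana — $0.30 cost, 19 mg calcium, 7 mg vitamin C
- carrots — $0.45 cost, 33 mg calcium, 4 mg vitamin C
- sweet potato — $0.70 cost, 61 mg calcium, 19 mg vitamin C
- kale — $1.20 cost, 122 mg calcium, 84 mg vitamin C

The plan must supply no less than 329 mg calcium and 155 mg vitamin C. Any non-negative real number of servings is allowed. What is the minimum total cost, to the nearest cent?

Minimising a linear cost over {calcium ≥ 329, vitamin C ≥ 155, servings ≥ 0} — the optimum is at a vertex, using one or two foods.
banana only: max(329/19, 155/7) = 22.14 servings → $6.64.
carrots only: max(329/33, 155/4) = 38.75 servings → $17.44.
sweet potato only: max(329/61, 155/19) = 8.158 servings → $5.71.
kale only: max(329/122, 155/84) = 2.697 servings → $3.24.
banana + carrots with both targets exact would need a negative amount; discard.
banana + sweet potato: intersection lies outside the first quadrant.
banana + kale with both tight: 11.76 servings and 0.8652 servings → $4.57.
carrots + sweet potato: the both-tight solution has a negative serving — not a feasible corner.
carrots + kale with both tight: 3.82 servings and 1.663 servings → $3.72.
sweet potato + kale with both tight: 3.11 servings and 1.142 servings → $3.55.
So the least-cost plan costs $3.24.

$3.24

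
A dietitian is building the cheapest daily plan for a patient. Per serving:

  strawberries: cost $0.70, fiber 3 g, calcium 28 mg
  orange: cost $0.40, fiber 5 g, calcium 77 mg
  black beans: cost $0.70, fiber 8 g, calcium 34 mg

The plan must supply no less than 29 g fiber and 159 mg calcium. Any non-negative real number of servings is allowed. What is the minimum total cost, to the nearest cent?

Minimising a linear cost over {fiber ≥ 29, calcium ≥ 159, servings ≥ 0} — the optimum is at a vertex, using one or two foods.
strawberries only: max(29/3, 159/28) = 9.667 servings → $6.77.
orange only: max(29/5, 159/77) = 5.8 servings → $2.32.
black beans only: max(29/8, 159/34) = 4.676 servings → $3.27.
strawberries + orange: the both-tight solution has a negative serving — not a feasible corner.
strawberries + black beans with both tight: 2.344 servings and 2.746 servings → $3.56.
orange + black beans with both tight: 0.6413 servings and 3.224 servings → $2.51.
Cheapest feasible corner: $2.32.

$2.32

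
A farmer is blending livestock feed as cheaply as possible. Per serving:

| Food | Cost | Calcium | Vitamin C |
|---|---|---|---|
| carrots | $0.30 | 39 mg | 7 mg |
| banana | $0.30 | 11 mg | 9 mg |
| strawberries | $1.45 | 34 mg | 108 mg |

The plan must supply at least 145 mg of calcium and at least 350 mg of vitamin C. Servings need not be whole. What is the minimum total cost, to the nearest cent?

An LP optimum is at a vertex; with two nutrient constraints at most two foods are used. Check each candidate.
carrots only: max(145/39, 350/7) = 50 servings → $15.00.
banana only: max(145/11, 350/9) = 38.89 servings → $11.67.
strawberries only: max(145/34, 350/108) = 4.265 servings → $6.18.
carrots + banana with both targets exact would need a negative amount; discard.
carrots + strawberries with both tight: 0.9461 servings and 3.179 servings → $4.89.
banana + strawberries with both tight: 4.263 servings and 2.885 servings → $5.46.
Cheapest feasible corner: $4.89.

$4.89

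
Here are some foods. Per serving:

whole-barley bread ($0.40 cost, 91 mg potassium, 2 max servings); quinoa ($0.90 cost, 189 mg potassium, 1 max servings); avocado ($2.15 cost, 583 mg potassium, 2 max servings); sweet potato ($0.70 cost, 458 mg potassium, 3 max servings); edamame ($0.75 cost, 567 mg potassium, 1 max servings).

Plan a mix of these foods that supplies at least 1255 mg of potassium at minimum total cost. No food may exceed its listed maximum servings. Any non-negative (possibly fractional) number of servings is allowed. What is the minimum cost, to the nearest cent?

Cost per mg of potassium: edamame $0.0013, sweet potato $0.0015, avocado $0.0037, whole-barley bread $0.0044, quinoa $0.0048.
Take 1 serving of edamame: +567.0 mg potassium for $0.75 (total $0.75, still need 688.0 mg).
Take 1.502 servings of sweet potato: +688.0 mg potassium for $1.05 (total $1.80, still need 0.0 mg).
Filling from the cheapest source first is optimal under one linear minimum: $1.80.

$1.80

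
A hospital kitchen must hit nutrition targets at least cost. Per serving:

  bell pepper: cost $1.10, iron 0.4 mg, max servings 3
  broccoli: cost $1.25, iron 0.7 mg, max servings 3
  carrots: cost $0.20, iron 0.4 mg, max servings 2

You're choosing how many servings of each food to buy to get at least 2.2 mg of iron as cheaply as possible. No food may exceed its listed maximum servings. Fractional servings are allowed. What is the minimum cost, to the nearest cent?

$2.90

Cost per mg of iron: carrots $0.5000, broccoli $1.7857, bell pepper $2.7500.
Take 2 servings of carrots: +0.8 mg iron for $0.40 (total $0.40, still need 1.4 mg).
Take 2 servings of broccoli: +1.4 mg iron for $2.50 (total $2.90, still need 0.0 mg).
Filling from the cheapest source first is optimal under one linear minimum: $2.90.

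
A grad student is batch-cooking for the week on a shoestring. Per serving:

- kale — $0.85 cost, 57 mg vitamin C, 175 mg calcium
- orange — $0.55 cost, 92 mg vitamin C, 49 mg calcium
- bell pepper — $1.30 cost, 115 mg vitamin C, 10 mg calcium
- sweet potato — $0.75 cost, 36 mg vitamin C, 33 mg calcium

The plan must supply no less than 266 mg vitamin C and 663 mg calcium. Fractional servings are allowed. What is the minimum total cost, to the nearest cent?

Compare the cost at each extreme point of the feasible region.
kale only: max(266/57, 663/175) = 4.667 servings → $3.97.
orange only: max(266/92, 663/49) = 13.53 servings → $7.44.
bell pepper only: max(266/115, 663/10) = 66.3 servings → $86.19.
sweet potato only: max(266/36, 663/33) = 20.09 servings → $15.07.
kale + orange with both tight: 3.604 servings and 0.6582 servings → $3.43.
kale + bell pepper with both tight: 3.763 servings and 0.4479 servings → $3.78.
kale + sweet potato with both tight: 3.415 servings and 1.982 servings → $4.39.
orange + bell pepper: intersection lies outside the first quadrant.
orange + sweet potato with both targets exact would need a negative amount; discard.
bell pepper + sweet potato: intersection lies outside the first quadrant.
So the least-cost plan costs $3.43.

$3.43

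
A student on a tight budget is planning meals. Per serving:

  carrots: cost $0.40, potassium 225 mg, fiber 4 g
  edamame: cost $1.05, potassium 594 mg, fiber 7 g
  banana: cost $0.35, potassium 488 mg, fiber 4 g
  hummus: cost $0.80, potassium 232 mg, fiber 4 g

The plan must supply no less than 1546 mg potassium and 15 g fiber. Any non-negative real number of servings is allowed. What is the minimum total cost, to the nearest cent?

$1.31

Minimising a linear cost over {potassium ≥ 1546, fiber ≥ 15, servings ≥ 0} — the optimum is at a vertex, using one or two foods.
carrots only: max(1546/225, 15/4) = 6.871 servings → $2.75.
edamame only: max(1546/594, 15/7) = 2.603 servings → $2.73.
banana only: max(1546/488, 15/4) = 3.75 servings → $1.31.
hummus only: max(1546/232, 15/4) = 6.664 servings → $5.33.
carrots + edamame: the both-tight solution has a negative serving — not a feasible corner.
carrots + banana with both tight: 1.08 servings and 2.67 servings → $1.37.
carrots + hummus with both targets exact would need a negative amount; discard.
edamame + banana with both tight: 1.092 servings and 1.838 servings → $1.79.
edamame + hummus with both targets exact would need a negative amount; discard.
banana + hummus with both tight: 2.641 servings and 1.109 servings → $1.81.
So the least-cost plan costs $1.31.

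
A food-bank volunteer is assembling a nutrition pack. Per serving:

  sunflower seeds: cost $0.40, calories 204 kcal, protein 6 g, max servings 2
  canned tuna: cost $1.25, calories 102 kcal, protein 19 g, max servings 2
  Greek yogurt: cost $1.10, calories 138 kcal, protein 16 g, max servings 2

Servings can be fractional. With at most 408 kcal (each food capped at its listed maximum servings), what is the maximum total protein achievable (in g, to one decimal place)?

61.7 g

Protein per kcal: canned tuna 0.1863, Greek yogurt 0.1159, sunflower seeds 0.02941.
Take 2 servings of canned tuna: uses 204 kcal, +38.0 g protein (running total 38.0 g).
Take 1.478 servings of Greek yogurt: uses 204 kcal, +23.7 g protein (running total 61.7 g).
Filling greedily by protein-per-kcal is optimal for one linear limit, giving 61.7 g.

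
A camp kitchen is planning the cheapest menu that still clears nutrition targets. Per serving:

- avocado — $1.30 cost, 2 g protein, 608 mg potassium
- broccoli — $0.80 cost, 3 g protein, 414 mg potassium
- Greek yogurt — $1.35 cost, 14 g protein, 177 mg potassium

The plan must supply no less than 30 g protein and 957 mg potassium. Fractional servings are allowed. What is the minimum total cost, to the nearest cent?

Two binding constraints pin down two serving amounts, so the optimal mix uses at most two foods. The candidates are each food alone (scaled to the tighter of protein/potassium) and each pair with both constraints tight.
avocado only: max(30/2, 957/608) = 15 servings → $19.50.
broccoli only: max(30/3, 957/414) = 10 servings → $8.00.
Greek yogurt only: max(30/14, 957/177) = 5.407 servings → $7.30.
avocado + broccoli with both targets exact would need a negative amount; discard.
avocado + Greek yogurt with both tight: 0.9914 servings and 2.001 servings → $3.99.
broccoli + Greek yogurt with both tight: 1.536 servings and 1.814 servings → $3.68.
The minimum over all feasible corners is $3.68.

$3.68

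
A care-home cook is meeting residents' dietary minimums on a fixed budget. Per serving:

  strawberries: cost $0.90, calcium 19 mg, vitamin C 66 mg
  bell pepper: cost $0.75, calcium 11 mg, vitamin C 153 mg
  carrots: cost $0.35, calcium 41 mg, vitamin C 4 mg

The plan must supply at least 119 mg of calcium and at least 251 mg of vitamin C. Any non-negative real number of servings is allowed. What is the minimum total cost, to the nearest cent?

A basic optimal solution has at most two foods positive. Try each food alone and each pair with both targets met exactly.
strawberries only: max(119/19, 251/66) = 6.263 servings → $5.64.
bell pepper only: max(119/11, 251/153) = 10.82 servings → $8.11.
carrots only: max(119/41, 251/4) = 62.75 servings → $21.96.
strawberries + bell pepper: intersection lies outside the first quadrant.
strawberries + carrots with both tight: 3.732 servings and 1.173 servings → $3.77.
bell pepper + carrots with both tight: 1.576 servings and 2.48 servings → $2.05.
Cheapest feasible corner: $2.05.

$2.05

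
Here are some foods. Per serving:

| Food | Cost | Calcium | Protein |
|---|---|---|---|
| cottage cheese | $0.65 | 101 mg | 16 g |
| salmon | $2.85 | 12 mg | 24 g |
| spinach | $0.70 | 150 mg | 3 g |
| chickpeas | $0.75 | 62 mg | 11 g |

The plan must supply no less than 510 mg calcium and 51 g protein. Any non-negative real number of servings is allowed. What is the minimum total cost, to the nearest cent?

cottage cheese only: max(510/101, 51/16) = 5.05 servings → $3.28.
salmon only: max(510/12, 51/24) = 42.5 servings → $121.12.
spinach only: max(510/150, 51/3) = 17 servings → $11.90.
chickpeas only: max(510/62, 51/11) = 8.226 servings → $6.17.
cottage cheese + salmon with both targets exact would need a negative amount; discard.
cottage cheese + spinach with both tight: 2.918 servings and 1.435 servings → $2.90.
cottage cheese + chickpeas with both targets exact would need a negative amount; discard.
salmon + spinach with both tight: 1.717 servings and 3.263 servings → $7.18.
salmon + chickpeas: intersection lies outside the first quadrant.
spinach + chickpeas with both tight: 1.672 servings and 4.18 servings → $4.31.
So the least-cost plan costs $2.90.

$2.90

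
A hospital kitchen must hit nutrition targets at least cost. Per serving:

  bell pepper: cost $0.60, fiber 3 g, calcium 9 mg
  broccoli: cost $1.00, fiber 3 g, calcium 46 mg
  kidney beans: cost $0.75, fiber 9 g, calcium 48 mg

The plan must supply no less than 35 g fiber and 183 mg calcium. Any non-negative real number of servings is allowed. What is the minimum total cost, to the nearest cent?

This is a tiny linear program; its minimum lies at a vertex of the feasible set. List the vertices and price them.
bell pepper only: max(35/3, 183/9) = 20.33 servings → $12.20.
broccoli only: max(35/3, 183/46) = 11.67 servings → $11.67.
kidney beans only: max(35/9, 183/48) = 3.889 servings → $2.92.
bell pepper + broccoli with both tight: 9.559 servings and 2.108 servings → $7.84.
bell pepper + kidney beans with both tight: 0.5238 servings and 3.714 servings → $3.10.
broccoli + kidney beans: the both-tight solution has a negative serving — not a feasible corner.
The minimum over all feasible corners is $2.92.

$2.92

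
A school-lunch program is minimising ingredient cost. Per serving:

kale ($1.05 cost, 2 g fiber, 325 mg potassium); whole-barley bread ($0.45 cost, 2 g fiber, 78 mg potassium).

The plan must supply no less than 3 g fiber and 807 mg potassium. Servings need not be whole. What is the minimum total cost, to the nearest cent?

$2.61

An LP optimum is at a vertex; with two nutrient constraints at most two foods are used. Check each candidate.
kale only: max(3/2, 807/325) = 2.483 servings → $2.61.
whole-barley bread only: max(3/2, 807/78) = 10.35 servings → $4.66.
kale + whole-barley bread: the both-tight solution has a negative serving — not a feasible corner.
Cheapest feasible corner: $2.61.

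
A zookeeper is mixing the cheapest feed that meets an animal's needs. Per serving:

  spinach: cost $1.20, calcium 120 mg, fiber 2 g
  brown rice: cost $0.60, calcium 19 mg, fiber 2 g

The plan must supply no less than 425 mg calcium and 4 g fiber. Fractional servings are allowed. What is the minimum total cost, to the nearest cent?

Check every corner: each single food scaled to meet both minima, and each pair solved so both constraints bind.
spinach only: max(425/120, 4/2) = 3.542 servings → $4.25.
brown rice only: max(425/19, 4/2) = 22.37 servings → $13.42.
spinach + brown rice: the both-tight solution has a negative serving — not a feasible corner.
So the least-cost plan costs $4.25.

$4.25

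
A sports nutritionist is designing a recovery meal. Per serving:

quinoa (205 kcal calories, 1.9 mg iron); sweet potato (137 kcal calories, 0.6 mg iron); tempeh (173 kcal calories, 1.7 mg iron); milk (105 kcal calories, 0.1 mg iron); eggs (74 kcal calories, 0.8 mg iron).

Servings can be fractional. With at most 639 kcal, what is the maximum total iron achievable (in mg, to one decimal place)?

6.9 mg

Iron per kcal: eggs 0.01081, tempeh 0.009827, quinoa 0.009268, sweet potato 0.00438, milk 0.0009524.
With no serving limits, spend the whole calories allowance on eggs: 639 kcal / 74 kcal × 0.8 mg = 6.9 mg.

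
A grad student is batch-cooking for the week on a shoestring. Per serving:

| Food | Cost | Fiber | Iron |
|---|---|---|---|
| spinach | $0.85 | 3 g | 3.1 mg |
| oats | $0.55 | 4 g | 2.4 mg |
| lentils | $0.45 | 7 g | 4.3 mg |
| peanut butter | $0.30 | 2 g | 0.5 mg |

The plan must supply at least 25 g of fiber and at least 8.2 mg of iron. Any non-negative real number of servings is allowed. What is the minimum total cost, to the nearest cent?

At the optimum either one food covers both requirements or two foods hit both targets exactly; no other combination can be cheaper.
spinach only: max(25/3, 8.2/3.1) = 8.333 servings → $7.08.
oats only: max(25/4, 8.2/2.4) = 6.25 servings → $3.44.
lentils only: max(25/7, 8.2/4.3) = 3.571 servings → $1.61.
peanut butter only: max(25/2, 8.2/0.5) = 16.4 servings → $4.92.
spinach + oats: the both-tight solution has a negative serving — not a feasible corner.
spinach + lentils: the both-tight solution has a negative serving — not a feasible corner.
spinach + peanut butter with both tight: 0.8298 servings and 11.26 servings → $4.08.
oats + lentils: intersection lies outside the first quadrant.
oats + peanut butter with both tight: 1.393 servings and 9.714 servings → $3.68.
lentils + peanut butter with both tight: 0.7647 servings and 9.824 servings → $3.29.
Cheapest feasible corner: $1.61.

$1.61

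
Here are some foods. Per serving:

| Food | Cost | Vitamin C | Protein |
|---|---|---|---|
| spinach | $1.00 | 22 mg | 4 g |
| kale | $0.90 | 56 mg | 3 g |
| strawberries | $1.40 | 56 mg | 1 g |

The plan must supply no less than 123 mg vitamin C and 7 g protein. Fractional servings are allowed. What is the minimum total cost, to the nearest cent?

An LP optimum is at a vertex; with two nutrient constraints at most two foods are used. Check each candidate.
spinach only: max(123/22, 7/4) = 5.591 servings → $5.59.
kale only: max(123/56, 7/3) = 2.333 servings → $2.10.
strawberries only: max(123/56, 7/1) = 7 servings → $9.80.
spinach + kale with both tight: 0.1456 servings and 2.139 servings → $2.07.
spinach + strawberries with both tight: 1.332 servings and 1.673 servings → $3.67.
kale + strawberries: the both-tight solution has a negative serving — not a feasible corner.
So the least-cost plan costs $2.07.

$2.07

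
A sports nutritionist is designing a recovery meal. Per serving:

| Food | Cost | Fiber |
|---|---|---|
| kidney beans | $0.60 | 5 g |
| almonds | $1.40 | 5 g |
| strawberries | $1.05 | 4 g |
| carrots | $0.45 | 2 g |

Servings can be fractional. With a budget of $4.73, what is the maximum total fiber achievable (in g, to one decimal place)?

39.4 g

Fiber per dollar: kidney beans 8.333, carrots 4.444, strawberries 3.81, almonds 3.571.
With no serving limits, spend the whole cost allowance on kidney beans: $4.73 / $0.60 × 5 g = 39.4 g.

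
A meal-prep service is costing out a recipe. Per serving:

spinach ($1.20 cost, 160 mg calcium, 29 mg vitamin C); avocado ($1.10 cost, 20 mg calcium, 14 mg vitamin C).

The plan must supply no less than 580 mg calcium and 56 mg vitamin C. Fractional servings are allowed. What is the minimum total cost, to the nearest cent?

spinach only: max(580/160, 56/29) = 3.625 servings → $4.35.
avocado only: max(580/20, 56/14) = 29 servings → $31.90.
spinach + avocado: the both-tight solution has a negative serving — not a feasible corner.
So the least-cost plan costs $4.35.

$4.35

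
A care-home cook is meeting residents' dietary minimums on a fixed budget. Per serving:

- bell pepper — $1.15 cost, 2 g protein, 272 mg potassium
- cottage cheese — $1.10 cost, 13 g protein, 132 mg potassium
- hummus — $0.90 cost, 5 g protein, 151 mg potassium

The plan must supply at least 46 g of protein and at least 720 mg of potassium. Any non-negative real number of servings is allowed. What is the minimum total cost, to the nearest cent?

bell pepper only: max(46/2, 720/272) = 23 servings → $26.45.
cottage cheese only: max(46/13, 720/132) = 5.455 servings → $6.00.
hummus only: max(46/5, 720/151) = 9.2 servings → $8.28.
bell pepper + cottage cheese with both tight: 1.005 servings and 3.384 servings → $4.88.
bell pepper + hummus with both targets exact would need a negative amount; discard.
cottage cheese + hummus with both tight: 2.568 servings and 2.523 servings → $5.10.
Cheapest feasible corner: $4.88.

$4.88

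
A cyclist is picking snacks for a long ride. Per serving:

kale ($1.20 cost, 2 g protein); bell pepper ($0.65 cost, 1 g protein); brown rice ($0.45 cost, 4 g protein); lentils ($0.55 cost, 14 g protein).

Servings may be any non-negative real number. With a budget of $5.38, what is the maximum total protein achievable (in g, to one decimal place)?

136.9 g

Protein per dollar: lentils 25.45, brown rice 8.889, kale 1.667, bell pepper 1.538.
With no serving limits, spend the whole cost allowance on lentils: $5.38 / $0.55 × 14 g = 136.9 g.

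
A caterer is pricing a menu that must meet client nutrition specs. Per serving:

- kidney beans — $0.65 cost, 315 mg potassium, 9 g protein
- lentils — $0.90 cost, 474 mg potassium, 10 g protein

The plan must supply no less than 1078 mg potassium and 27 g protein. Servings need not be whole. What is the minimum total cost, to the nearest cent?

$2.14

A basic optimal solution has at most two foods positive. Try each food alone and each pair with both targets met exactly.
kidney beans only: max(1078/315, 27/9) = 3.422 servings → $2.22.
lentils only: max(1078/474, 27/10) = 2.7 servings → $2.43.
kidney beans + lentils with both tight: 1.808 servings and 1.073 servings → $2.14.
Cheapest feasible corner: $2.14.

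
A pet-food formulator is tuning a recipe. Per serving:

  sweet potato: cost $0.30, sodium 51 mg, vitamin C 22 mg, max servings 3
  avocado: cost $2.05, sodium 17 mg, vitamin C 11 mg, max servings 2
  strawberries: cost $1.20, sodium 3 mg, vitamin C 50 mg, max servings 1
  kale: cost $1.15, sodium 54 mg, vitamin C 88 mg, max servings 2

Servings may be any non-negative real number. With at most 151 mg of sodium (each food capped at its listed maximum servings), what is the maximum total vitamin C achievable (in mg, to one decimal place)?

Vitamin C per mg sodium: strawberries 16.67, kale 1.63, avocado 0.6471, sweet potato 0.4314.
Take 1 serving of strawberries: uses 3 mg sodium, +50.0 mg vitamin C (running total 50.0 mg).
Take 2 servings of kale: uses 108 mg sodium, +176.0 mg vitamin C (running total 226.0 mg).
Take 2 servings of avocado: uses 34 mg sodium, +22.0 mg vitamin C (running total 248.0 mg).
Take 0.1176 servings of sweet potato: uses 6 mg sodium, +2.6 mg vitamin C (running total 250.6 mg).
Filling greedily by vitamin C-per-mg sodium is optimal for one linear limit, giving 250.6 mg.

250.6 mg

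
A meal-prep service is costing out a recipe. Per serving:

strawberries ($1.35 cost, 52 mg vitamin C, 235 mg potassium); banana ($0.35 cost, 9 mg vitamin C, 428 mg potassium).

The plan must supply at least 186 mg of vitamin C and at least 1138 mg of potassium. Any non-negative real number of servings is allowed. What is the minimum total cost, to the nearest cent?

$4.92

Compare the cost at each extreme point of the feasible region.
strawberries only: max(186/52, 1138/235) = 4.843 servings → $6.54.
banana only: max(186/9, 1138/428) = 20.67 servings → $7.23.
strawberries + banana with both tight: 3.444 servings and 0.7679 servings → $4.92.
The minimum over all feasible corners is $4.92.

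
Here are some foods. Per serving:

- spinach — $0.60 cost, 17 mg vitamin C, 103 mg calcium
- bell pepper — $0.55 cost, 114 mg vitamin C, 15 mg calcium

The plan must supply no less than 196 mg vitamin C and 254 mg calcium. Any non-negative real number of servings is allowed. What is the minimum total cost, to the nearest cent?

$2.12

Minimising a linear cost over {vitamin C ≥ 196, calcium ≥ 254, servings ≥ 0} — the optimum is at a vertex, using one or two foods.
spinach only: max(196/17, 254/103) = 11.53 servings → $6.92.
bell pepper only: max(196/114, 254/15) = 16.93 servings → $9.31.
spinach + bell pepper with both tight: 2.265 servings and 1.382 servings → $2.12.
The minimum over all feasible corners is $2.12.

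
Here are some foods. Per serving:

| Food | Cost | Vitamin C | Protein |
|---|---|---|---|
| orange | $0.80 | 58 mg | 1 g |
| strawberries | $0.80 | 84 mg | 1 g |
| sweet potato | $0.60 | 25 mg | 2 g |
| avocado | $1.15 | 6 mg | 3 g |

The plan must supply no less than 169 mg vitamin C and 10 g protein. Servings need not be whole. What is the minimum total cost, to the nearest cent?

$3.31

Minimising a linear cost over {vitamin C ≥ 169, protein ≥ 10, servings ≥ 0} — the optimum is at a vertex, using one or two foods.
orange only: max(169/58, 10/1) = 10 servings → $8.00.
strawberries only: max(169/84, 10/1) = 10 servings → $8.00.
sweet potato only: max(169/25, 10/2) = 6.76 servings → $4.06.
avocado only: max(169/6, 10/3) = 28.17 servings → $32.39.
orange + strawberries with both targets exact would need a negative amount; discard.
orange + sweet potato with both tight: 0.967 servings and 4.516 servings → $3.48.
orange + avocado with both tight: 2.661 servings and 2.446 servings → $4.94.
strawberries + sweet potato with both tight: 0.6154 servings and 4.692 servings → $3.31.
strawberries + avocado with both tight: 1.817 servings and 2.728 servings → $4.59.
sweet potato + avocado: the both-tight solution has a negative serving — not a feasible corner.
So the least-cost plan costs $3.31.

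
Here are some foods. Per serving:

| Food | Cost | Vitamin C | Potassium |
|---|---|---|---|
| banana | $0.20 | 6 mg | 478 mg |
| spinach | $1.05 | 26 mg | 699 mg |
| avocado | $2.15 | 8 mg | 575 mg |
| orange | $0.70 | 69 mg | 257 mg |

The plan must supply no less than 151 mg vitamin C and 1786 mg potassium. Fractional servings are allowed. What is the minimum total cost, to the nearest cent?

$1.91

Minimising a linear cost over {vitamin C ≥ 151, potassium ≥ 1786, servings ≥ 0} — the optimum is at a vertex, using one or two foods.
banana only: max(151/6, 1786/478) = 25.17 servings → $5.03.
spinach only: max(151/26, 1786/699) = 5.808 servings → $6.10.
avocado only: max(151/8, 1786/575) = 18.88 servings → $40.58.
orange only: max(151/69, 1786/257) = 6.949 servings → $4.86.
banana + spinach: the both-tight solution has a negative serving — not a feasible corner.
banana + avocado with both targets exact would need a negative amount; discard.
banana + orange with both tight: 2.685 servings and 1.955 servings → $1.91.
spinach + avocado with both targets exact would need a negative amount; discard.
spinach + orange with both tight: 2.032 servings and 1.423 servings → $3.13.
avocado + orange with both tight: 2.244 servings and 1.928 servings → $6.17.
The minimum over all feasible corners is $1.91.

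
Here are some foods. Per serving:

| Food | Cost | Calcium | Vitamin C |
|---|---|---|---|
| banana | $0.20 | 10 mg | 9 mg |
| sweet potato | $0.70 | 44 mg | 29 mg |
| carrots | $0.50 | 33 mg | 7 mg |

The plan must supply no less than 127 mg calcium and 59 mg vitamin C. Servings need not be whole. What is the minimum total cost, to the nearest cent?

A basic optimal solution has at most two foods positive. Try each food alone and each pair with both targets met exactly.
banana only: max(127/10, 59/9) = 12.7 servings → $2.54.
sweet potato only: max(127/44, 59/29) = 2.886 servings → $2.02.
carrots only: max(127/33, 59/7) = 8.429 servings → $4.21.
banana + sweet potato: the both-tight solution has a negative serving — not a feasible corner.
banana + carrots with both tight: 4.661 servings and 2.436 servings → $2.15.
sweet potato + carrots with both tight: 1.63 servings and 1.675 servings → $1.98.
So the least-cost plan costs $1.98.

$1.98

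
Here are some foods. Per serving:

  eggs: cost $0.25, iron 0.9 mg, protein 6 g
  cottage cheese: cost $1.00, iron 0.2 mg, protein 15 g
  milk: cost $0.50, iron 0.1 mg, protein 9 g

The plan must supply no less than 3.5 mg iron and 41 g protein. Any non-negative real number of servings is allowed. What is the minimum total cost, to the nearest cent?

$1.71

An LP optimum is at a vertex; with two nutrient constraints at most two foods are used. Check each candidate.
eggs only: max(3.5/0.9, 41/6) = 6.833 servings → $1.71.
cottage cheese only: max(3.5/0.2, 41/15) = 17.5 servings → $17.50.
milk only: max(3.5/0.1, 41/9) = 35 servings → $17.50.
eggs + cottage cheese with both tight: 3.602 servings and 1.293 servings → $2.19.
eggs + milk with both tight: 3.653 servings and 2.12 servings → $1.97.
cottage cheese + milk: intersection lies outside the first quadrant.
So the least-cost plan costs $1.71.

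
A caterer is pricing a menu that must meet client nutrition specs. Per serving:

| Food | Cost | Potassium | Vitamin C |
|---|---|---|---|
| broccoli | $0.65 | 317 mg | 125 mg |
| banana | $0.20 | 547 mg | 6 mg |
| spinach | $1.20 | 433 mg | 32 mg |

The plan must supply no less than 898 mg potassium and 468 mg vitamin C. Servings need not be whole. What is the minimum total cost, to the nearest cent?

$2.43

For a min-cost LP with two ≥-constraints, a basic feasible solution has at most two positive variables.
broccoli only: max(898/317, 468/125) = 3.744 servings → $2.43.
banana only: max(898/547, 468/6) = 78 servings → $15.60.
spinach only: max(898/433, 468/32) = 14.62 servings → $17.55.
broccoli + banana with both targets exact would need a negative amount; discard.
broccoli + spinach with both targets exact would need a negative amount; discard.
banana + spinach: the both-tight solution has a negative serving — not a feasible corner.
Cheapest feasible corner: $2.43.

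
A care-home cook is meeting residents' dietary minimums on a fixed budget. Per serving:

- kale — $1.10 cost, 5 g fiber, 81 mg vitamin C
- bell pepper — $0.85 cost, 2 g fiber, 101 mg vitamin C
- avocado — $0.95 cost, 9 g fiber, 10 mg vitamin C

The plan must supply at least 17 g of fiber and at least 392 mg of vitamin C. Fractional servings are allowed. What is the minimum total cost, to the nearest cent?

kale only: max(17/5, 392/81) = 4.84 servings → $5.32.
bell pepper only: max(17/2, 392/101) = 8.5 servings → $7.22.
avocado only: max(17/9, 392/10) = 39.2 servings → $37.24.
kale + bell pepper with both tight: 2.72 servings and 1.7 servings → $4.44.
kale + avocado: the both-tight solution has a negative serving — not a feasible corner.
bell pepper + avocado with both tight: 3.777 servings and 1.049 servings → $4.21.
The minimum over all feasible corners is $4.21.

$4.21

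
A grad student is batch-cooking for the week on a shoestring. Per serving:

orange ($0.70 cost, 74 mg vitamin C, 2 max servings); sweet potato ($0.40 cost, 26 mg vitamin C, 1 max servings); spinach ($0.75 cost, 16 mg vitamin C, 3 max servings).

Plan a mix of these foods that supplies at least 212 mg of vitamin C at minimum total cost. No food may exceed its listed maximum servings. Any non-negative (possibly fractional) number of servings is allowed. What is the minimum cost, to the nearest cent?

$3.58

Cost per mg of vitamin C: orange $0.0095, sweet potato $0.0154, spinach $0.0469.
Take 2 servings of orange: +148.0 mg vitamin C for $1.40 (total $1.40, still need 64.0 mg).
Take 1 serving of sweet potato: +26.0 mg vitamin C for $0.40 (total $1.80, still need 38.0 mg).
Take 2.375 servings of spinach: +38.0 mg vitamin C for $1.78 (total $3.58, still need 0.0 mg).
Filling from the cheapest source first is optimal under one linear minimum: $3.58.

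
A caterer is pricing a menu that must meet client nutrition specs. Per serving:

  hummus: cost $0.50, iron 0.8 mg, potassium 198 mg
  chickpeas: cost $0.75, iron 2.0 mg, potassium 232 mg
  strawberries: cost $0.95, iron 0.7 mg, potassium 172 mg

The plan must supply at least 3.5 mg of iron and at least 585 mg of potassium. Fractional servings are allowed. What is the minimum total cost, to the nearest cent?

$1.65

Minimising a linear cost over {iron ≥ 3.5, potassium ≥ 585, servings ≥ 0} — the optimum is at a vertex, using one or two foods.
hummus only: max(3.5/0.8, 585/198) = 4.375 servings → $2.19.
chickpeas only: max(3.5/2.0, 585/232) = 2.522 servings → $1.89.
strawberries only: max(3.5/0.7, 585/172) = 5 servings → $4.75.
hummus + chickpeas with both tight: 1.702 servings and 1.069 servings → $1.65.
hummus + strawberries with both targets exact would need a negative amount; discard.
chickpeas + strawberries with both tight: 1.06 servings and 1.971 servings → $2.67.
The minimum over all feasible corners is $1.65.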